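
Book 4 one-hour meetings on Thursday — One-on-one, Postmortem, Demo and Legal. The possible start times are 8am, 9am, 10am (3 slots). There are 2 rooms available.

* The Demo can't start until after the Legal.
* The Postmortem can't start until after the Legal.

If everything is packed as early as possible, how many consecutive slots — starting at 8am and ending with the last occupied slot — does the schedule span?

2

The precedence chain requires at least 2 distinct slots.
With at most 2 per slot and 4 meetings, at least 2 slots are needed.
2 works (last occupied slot: 9am): for example Postmortem in 9am, One-on-one in 8am, Demo in 9am, Legal in 8am.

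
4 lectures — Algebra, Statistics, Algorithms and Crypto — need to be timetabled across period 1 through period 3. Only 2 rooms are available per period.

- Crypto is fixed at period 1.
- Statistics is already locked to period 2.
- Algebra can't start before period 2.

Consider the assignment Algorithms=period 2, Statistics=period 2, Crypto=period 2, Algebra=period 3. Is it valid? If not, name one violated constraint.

No — it violates: Crypto is fixed at period 1

Algebra can't start before period 2 — holds.
Statistics is already locked to period 2 — holds.
Crypto is fixed at period 1 — violated.
Only 2 rooms are available per period — violated.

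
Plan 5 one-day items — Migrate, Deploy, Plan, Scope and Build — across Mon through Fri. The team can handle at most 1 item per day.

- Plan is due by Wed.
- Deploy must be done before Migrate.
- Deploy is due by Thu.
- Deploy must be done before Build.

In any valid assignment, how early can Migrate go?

Precedence pushes Migrate to at least Tue.
Migrate at Tue is achievable: Scope -> Fri, Plan -> Wed, Deploy -> Mon, Migrate -> Tue, Build -> Thu.

Tue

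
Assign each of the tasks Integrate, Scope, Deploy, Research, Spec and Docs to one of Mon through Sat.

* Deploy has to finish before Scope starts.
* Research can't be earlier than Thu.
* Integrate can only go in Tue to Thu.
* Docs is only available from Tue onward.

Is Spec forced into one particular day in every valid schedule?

No

Spec can be Mon (e.g. Research in Thu, Deploy in Mon, Integrate in Tue, Docs in Tue, Scope in Tue, Spec in Mon) or Tue (e.g. Deploy in Mon, Integrate in Tue, Research in Thu, Spec in Tue, Docs in Tue, Scope in Tue).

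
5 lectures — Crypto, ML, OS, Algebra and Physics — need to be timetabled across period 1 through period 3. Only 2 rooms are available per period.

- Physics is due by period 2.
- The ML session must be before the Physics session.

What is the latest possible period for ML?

period 1

Downstream work caps ML at period 1.
ML at period 1 is achievable: ML -> period 1, OS -> period 2, Algebra -> period 3, Crypto -> period 1, Physics -> period 2.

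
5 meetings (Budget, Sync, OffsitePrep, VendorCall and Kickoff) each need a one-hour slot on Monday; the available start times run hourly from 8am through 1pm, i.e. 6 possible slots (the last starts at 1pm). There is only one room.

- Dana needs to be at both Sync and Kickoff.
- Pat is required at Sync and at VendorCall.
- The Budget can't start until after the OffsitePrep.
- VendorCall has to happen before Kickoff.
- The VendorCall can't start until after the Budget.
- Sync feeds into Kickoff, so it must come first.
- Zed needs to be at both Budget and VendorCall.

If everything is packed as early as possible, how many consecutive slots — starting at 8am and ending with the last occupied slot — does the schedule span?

5 slots

The precedence chain requires at least 4 distinct slots.
With at most 1 per slot and 5 meetings, at least 5 slots are needed.
5 works (last occupied slot: 12pm): for example Sync -> 11am, Kickoff -> 12pm, Budget -> 9am, VendorCall -> 10am, OffsitePrep -> 8am.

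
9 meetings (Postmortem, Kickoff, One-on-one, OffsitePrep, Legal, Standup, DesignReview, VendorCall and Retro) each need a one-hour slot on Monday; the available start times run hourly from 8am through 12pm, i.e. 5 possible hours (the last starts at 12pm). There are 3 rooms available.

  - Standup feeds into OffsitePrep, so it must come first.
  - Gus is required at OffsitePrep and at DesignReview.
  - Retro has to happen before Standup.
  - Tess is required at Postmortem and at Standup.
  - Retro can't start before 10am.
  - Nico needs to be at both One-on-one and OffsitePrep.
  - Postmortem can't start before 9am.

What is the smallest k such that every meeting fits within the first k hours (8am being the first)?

The precedence chain requires at least 3 distinct hours.
With at most 3 per hour and 9 meetings, at least 3 hours are needed.
Propagating the time windows through the other constraints, OffsitePrep can't land before 12pm — that is hour 5 counting from 8am — so the schedule must run through at least 5 hours.
5 works (last occupied hour: 12pm): for example Retro=10am, VendorCall=9am, Kickoff=8am, Postmortem=9am, Legal=8am, One-on-one=8am, Standup=11am, DesignReview=9am, OffsitePrep=12pm.

5 hours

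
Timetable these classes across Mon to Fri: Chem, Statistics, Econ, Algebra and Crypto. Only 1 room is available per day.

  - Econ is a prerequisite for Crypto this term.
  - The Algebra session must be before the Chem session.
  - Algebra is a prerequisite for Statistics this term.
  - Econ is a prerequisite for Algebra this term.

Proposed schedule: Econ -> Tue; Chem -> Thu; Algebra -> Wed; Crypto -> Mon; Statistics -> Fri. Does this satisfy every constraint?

No — it violates: Econ is a prerequisite for Crypto this term

Only 1 room is available per day — holds.
Algebra is a prerequisite for Statistics this term — holds.
The Algebra session must be before the Chem session — holds.
Econ is a prerequisite for Crypto this term — violated.
Econ is a prerequisite for Algebra this term — holds.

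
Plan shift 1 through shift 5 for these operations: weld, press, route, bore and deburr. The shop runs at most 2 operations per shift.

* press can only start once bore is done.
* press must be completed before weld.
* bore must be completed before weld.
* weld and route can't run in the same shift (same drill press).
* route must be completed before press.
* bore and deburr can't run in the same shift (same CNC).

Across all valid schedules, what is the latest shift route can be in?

shift 3

Downstream work caps route at shift 3.
route at shift 3 is achievable: deburr in shift 2, route in shift 3, press in shift 4, bore in shift 1, weld in shift 5.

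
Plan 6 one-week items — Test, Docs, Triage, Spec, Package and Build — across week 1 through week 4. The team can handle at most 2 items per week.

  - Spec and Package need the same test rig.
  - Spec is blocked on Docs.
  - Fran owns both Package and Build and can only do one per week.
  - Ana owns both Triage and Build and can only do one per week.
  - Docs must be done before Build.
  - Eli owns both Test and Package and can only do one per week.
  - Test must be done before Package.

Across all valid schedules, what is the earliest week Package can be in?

Precedence pushes Package to at least week 2.
Package at week 2 is achievable: Triage in week 2, Package in week 2, Docs in week 1, Build in week 3, Test in week 1, Spec in week 3.

week 2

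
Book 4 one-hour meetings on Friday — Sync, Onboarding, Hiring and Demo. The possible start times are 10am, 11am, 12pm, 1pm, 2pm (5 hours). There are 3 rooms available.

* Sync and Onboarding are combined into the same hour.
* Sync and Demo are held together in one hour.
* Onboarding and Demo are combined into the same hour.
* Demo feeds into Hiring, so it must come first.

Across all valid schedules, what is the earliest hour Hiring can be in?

11am

Precedence pushes Hiring to at least 11am.
Hiring at 11am is achievable: Hiring in 11am; Onboarding in 10am; Demo in 10am; Sync in 10am.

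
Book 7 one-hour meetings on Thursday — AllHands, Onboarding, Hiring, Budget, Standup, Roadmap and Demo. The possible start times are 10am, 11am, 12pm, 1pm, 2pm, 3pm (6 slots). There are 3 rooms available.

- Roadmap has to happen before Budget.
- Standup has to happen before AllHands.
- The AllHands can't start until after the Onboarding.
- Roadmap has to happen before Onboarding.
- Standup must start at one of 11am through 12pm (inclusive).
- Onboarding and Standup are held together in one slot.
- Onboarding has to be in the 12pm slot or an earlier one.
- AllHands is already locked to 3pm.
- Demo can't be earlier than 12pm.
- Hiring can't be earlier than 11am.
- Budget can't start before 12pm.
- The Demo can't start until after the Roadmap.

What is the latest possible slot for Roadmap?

Downstream work caps Roadmap at 11am.
Roadmap at 11am is achievable: Roadmap=11am, Standup=12pm, AllHands=3pm, Budget=12pm, Hiring=11am, Onboarding=12pm, Demo=1pm.

11am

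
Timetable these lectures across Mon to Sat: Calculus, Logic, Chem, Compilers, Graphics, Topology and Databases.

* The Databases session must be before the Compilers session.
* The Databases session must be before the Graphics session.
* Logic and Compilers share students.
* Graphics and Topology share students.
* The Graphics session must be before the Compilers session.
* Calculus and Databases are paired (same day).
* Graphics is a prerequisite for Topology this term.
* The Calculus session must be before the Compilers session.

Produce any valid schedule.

Graphics -> Tue, Chem -> Mon, Topology -> Wed, Compilers -> Wed, Databases -> Mon, Logic -> Mon, Calculus -> Mon

Checking: Graphics(Tue) before Compilers(Wed); Databases(Mon) before Compilers(Wed); Calculus(Mon) before Compilers(Wed); Graphics(Tue) before Topology(Wed); Databases(Mon) before Graphics(Tue); Graphics(Tue) != Topology(Wed); Logic(Mon) != Compilers(Wed); Calculus = Databases = Mon.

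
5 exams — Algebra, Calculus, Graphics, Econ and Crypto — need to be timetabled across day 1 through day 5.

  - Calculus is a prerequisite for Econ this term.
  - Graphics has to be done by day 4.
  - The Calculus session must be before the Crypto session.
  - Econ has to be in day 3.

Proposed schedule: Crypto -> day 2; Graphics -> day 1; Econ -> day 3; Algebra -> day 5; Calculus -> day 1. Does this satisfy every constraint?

Econ has to be in day 3 — holds.
Calculus is a prerequisite for Econ this term — holds.
Graphics has to be done by day 4 — holds.
The Calculus session must be before the Crypto session — holds.

Yes, all constraints hold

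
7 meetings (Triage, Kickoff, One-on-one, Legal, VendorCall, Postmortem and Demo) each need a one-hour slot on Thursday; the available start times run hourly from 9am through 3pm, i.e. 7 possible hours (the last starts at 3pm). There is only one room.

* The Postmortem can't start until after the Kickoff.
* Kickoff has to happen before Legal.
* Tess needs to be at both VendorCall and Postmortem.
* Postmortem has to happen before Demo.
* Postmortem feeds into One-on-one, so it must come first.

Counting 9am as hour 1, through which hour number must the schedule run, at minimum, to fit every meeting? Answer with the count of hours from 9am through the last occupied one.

7 hours

The precedence chain requires at least 3 distinct hours.
With at most 1 per hour and 7 meetings, at least 7 hours are needed.
7 works (last occupied hour: 3pm): for example VendorCall -> 3pm, Legal -> 12pm, Postmortem -> 10am, Kickoff -> 9am, Triage -> 2pm, One-on-one -> 11am, Demo -> 1pm.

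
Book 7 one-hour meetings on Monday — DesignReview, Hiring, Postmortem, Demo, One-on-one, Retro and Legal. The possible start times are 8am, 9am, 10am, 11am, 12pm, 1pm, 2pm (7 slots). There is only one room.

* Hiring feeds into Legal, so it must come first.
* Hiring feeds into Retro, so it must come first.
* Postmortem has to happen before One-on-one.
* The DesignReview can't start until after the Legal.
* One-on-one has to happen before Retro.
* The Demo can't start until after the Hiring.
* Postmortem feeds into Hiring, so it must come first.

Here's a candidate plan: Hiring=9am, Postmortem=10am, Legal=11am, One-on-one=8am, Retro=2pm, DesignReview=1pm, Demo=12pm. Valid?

No — it violates: Postmortem has to happen before One-on-one

One-on-one has to happen before Retro — holds.
The Demo can't start until after the Hiring — holds.
Hiring feeds into Legal, so it must come first — holds.
There is only one room — holds.
Postmortem feeds into Hiring, so it must come first — violated.
Hiring feeds into Retro, so it must come first — holds.
The DesignReview can't start until after the Legal — holds.
Postmortem has to happen before One-on-one — violated.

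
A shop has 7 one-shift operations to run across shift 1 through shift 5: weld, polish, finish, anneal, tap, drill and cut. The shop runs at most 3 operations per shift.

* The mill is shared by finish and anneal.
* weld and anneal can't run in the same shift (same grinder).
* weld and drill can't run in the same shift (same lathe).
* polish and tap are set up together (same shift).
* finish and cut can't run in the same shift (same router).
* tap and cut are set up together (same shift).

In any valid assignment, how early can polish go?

polish at shift 1 is achievable: polish -> shift 1, drill -> shift 3, cut -> shift 1, tap -> shift 1, anneal -> shift 3, weld -> shift 2, finish -> shift 2.

shift 1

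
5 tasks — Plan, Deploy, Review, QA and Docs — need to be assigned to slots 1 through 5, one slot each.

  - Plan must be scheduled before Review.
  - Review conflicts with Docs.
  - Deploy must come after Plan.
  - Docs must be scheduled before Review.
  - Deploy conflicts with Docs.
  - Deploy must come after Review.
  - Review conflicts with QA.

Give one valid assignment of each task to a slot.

Plan=1, QA=1, Deploy=3, Review=2, Docs=1

Checking: Plan(1) before Deploy(3); Review(2) before Deploy(3); Plan(1) before Review(2); Docs(1) before Review(2); Deploy(3) != Docs(1); Review(2) != QA(1); Review(2) != Docs(1).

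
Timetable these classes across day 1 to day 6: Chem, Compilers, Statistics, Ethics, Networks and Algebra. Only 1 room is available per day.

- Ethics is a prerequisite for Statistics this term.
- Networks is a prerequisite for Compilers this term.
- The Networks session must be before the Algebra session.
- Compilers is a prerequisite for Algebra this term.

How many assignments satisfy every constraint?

Splitting on Compilers: it can be day 2 (12), day 3 (18), day 4 (18), day 5 (12). Listing each branch's schedules as (Chem, Statistics, Ethics, Networks, Algebra) by day number:
Compilers=day 2: (3,5,4,1,6) (3,6,4,1,5) (3,6,5,1,4) (4,5,3,1,6) (4,6,3,1,5) (4,6,5,1,3) (5,4,3,1,6) (5,6,3,1,4) (5,6,4,1,3) (6,4,3,1,5) (6,5,3,1,4) (6,5,4,1,3) — 12.
Compilers=day 3: (1,5,4,2,6) (1,6,4,2,5) (1,6,5,2,4) (2,5,4,1,6) (2,6,4,1,5) (2,6,5,1,4) (4,5,1,2,6) (4,5,2,1,6) (4,6,1,2,5) (4,6,2,1,5) (5,4,1,2,6) (5,4,2,1,6) (5,6,1,2,4) (5,6,2,1,4) (6,4,1,2,5) (6,4,2,1,5) (6,5,1,2,4) (6,5,2,1,4) — 18.
Compilers=day 4: (1,5,2,3,6) (1,5,3,2,6) (1,6,2,3,5) (1,6,3,2,5) (2,5,1,3,6) (2,5,3,1,6) (2,6,1,3,5) (2,6,3,1,5) (3,5,1,2,6) (3,5,2,1,6) (3,6,1,2,5) (3,6,2,1,5) (5,2,1,3,6) (5,3,1,2,6) (5,3,2,1,6) (6,2,1,3,5) (6,3,1,2,5) (6,3,2,1,5) — 18.
Compilers=day 5: (1,3,2,4,6) (1,4,2,3,6) (1,4,3,2,6) (2,3,1,4,6) (2,4,1,3,6) (2,4,3,1,6) (3,2,1,4,6) (3,4,1,2,6) (3,4,2,1,6) (4,2,1,3,6) (4,3,1,2,6) (4,3,2,1,6) — 12.
Summing: 12 + 18 + 18 + 12 = 60.

60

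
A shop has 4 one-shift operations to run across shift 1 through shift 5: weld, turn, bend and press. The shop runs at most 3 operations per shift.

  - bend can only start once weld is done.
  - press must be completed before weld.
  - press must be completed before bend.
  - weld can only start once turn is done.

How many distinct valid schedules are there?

Splitting on weld: it can be shift 2 (3), shift 3 (8), shift 4 (9). Listing each branch's schedules as (turn, bend, press) by shift number:
weld=shift 2: (1,3,1) (1,4,1) (1,5,1) — 3.
weld=shift 3: (1,4,1) (1,4,2) (1,5,1) (1,5,2) (2,4,1) (2,4,2) (2,5,1) (2,5,2) — 8.
weld=shift 4: (1,5,1) (1,5,2) (1,5,3) (2,5,1) (2,5,2) (2,5,3) (3,5,1) (3,5,2) (3,5,3) — 9.
Summing: 3 + 8 + 9 = 20.

20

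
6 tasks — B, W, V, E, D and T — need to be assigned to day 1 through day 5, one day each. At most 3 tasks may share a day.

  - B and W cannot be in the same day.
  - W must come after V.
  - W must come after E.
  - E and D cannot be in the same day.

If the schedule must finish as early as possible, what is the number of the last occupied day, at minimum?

The precedence chain requires at least 2 distinct days.
With at most 3 per day and 6 tasks, at least 2 days are needed.
2 works (last occupied day: day 2): for example W in day 2; B in day 1; D in day 2; E in day 1; T in day 2; V in day 1.

day 2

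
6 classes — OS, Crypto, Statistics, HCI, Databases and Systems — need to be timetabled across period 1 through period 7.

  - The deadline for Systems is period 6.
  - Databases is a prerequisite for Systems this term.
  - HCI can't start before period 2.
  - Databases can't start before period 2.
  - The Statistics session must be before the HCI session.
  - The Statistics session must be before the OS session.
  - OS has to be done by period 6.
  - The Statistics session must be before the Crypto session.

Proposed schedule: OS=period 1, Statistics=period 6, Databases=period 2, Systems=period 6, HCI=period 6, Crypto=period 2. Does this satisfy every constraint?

No — it violates: The Statistics session must be before the OS session

Databases is a prerequisite for Systems this term — holds.
HCI can't start before period 2 — holds.
The deadline for Systems is period 6 — holds.
Databases can't start before period 2 — holds.
The Statistics session must be before the HCI session — violated.
The Statistics session must be before the Crypto session — violated.
The Statistics session must be before the OS session — violated.
OS has to be done by period 6 — holds.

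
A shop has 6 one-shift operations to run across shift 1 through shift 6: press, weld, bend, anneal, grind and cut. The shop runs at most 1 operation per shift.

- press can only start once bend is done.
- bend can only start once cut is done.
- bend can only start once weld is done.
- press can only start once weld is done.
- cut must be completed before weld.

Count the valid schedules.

30

Splitting on press: it can be shift 4 (2), shift 5 (8), shift 6 (20). Listing each branch's schedules as (weld, bend, anneal, grind, cut) by shift number:
press=shift 4: (2,3,5,6,1) (2,3,6,5,1) — 2.
press=shift 5: (2,3,4,6,1) (2,3,6,4,1) (2,4,3,6,1) (2,4,6,3,1) (3,4,1,6,2) (3,4,2,6,1) (3,4,6,1,2) (3,4,6,2,1) — 8.
press=shift 6: (2,3,4,5,1) (2,3,5,4,1) (2,4,3,5,1) (2,4,5,3,1) (2,5,3,4,1) (2,5,4,3,1) (3,4,1,5,2) (3,4,2,5,1) (3,4,5,1,2) (3,4,5,2,1) (3,5,1,4,2) (3,5,2,4,1) (3,5,4,1,2) (3,5,4,2,1) (4,5,1,2,3) (4,5,1,3,2) (4,5,2,1,3) (4,5,2,3,1) (4,5,3,1,2) (4,5,3,2,1) — 20.
Summing: 2 + 8 + 20 = 30.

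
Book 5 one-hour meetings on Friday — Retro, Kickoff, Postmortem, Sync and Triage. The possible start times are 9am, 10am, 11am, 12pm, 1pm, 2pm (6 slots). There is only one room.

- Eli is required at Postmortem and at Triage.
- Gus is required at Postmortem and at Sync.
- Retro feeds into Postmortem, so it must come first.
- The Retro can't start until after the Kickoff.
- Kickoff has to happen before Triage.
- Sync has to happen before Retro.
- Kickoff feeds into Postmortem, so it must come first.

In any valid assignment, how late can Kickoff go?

Downstream work caps Kickoff at 12pm.
Kickoff at 11am is achievable: Retro=12pm; Sync=9am; Triage=2pm; Postmortem=1pm; Kickoff=11am.
Nothing later works — the conflict and capacity constraints rule out every slot after 11am.

11am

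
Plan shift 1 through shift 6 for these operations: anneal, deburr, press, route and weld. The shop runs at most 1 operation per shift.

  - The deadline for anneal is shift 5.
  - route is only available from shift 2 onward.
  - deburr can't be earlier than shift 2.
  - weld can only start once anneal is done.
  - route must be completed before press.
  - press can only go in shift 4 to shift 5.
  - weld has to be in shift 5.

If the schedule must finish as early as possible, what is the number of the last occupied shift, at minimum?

5

The precedence chain requires at least 2 distinct shifts.
With at most 1 per shift and 5 operations, at least 5 shifts are needed.
weld can't be placed before shift 5, so the schedule must run through at least shift 5.
5 works (last occupied shift: shift 5): for example deburr -> shift 3; weld -> shift 5; press -> shift 4; route -> shift 2; anneal -> shift 1.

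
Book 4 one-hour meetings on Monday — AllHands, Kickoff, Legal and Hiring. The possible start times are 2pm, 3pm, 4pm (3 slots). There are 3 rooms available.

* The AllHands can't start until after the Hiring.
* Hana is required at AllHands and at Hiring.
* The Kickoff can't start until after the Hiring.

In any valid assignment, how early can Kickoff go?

3pm

Precedence pushes Kickoff to at least 3pm.
Kickoff at 3pm is achievable: AllHands=3pm; Kickoff=3pm; Legal=2pm; Hiring=2pm.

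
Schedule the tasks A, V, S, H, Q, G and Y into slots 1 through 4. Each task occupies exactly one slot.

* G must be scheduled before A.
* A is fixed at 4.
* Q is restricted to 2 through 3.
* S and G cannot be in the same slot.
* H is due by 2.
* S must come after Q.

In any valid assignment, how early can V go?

V at 1 is achievable: Y -> 1; V -> 1; G -> 1; Q -> 2; A -> 4; H -> 1; S -> 3.

1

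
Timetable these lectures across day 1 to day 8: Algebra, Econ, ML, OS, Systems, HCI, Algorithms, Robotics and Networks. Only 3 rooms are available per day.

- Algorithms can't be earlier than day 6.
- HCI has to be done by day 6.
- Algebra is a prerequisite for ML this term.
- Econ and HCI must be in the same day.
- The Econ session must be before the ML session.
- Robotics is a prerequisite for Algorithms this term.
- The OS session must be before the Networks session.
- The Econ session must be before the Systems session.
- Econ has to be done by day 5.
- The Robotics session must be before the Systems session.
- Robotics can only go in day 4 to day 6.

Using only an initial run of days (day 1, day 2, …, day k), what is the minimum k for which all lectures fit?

6 days

The precedence chain requires at least 2 distinct days.
With at most 3 per day and 9 lectures, at least 3 days are needed.
Algorithms can't be placed before day 6, so the schedule must run through at least day 6.
6 works (last occupied day: day 6): for example HCI -> day 1, OS -> day 2, Systems -> day 5, Algorithms -> day 6, ML -> day 2, Econ -> day 1, Networks -> day 3, Robotics -> day 4, Algebra -> day 1.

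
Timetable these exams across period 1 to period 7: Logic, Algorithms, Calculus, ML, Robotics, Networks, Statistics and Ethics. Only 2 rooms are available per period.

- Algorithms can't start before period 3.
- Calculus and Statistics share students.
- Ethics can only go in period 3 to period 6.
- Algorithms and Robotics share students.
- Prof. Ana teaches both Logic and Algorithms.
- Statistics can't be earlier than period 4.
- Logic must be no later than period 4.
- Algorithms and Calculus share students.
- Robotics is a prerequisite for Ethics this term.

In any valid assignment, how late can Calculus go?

Calculus at period 7 is achievable: Statistics=period 4, Calculus=period 7, Logic=period 1, Algorithms=period 3, Networks=period 2, Ethics=period 3, ML=period 2, Robotics=period 1.

period 7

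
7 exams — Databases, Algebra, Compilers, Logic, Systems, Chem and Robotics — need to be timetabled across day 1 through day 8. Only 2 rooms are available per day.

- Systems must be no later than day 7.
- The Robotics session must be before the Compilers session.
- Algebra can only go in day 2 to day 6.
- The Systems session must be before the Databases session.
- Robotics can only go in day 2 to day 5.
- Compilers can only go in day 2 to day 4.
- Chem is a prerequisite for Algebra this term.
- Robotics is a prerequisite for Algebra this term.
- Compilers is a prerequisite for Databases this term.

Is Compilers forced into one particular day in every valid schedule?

Compilers can be day 3 (e.g. Databases in day 4, Algebra in day 3, Systems in day 1, Chem in day 1, Logic in day 2, Compilers in day 3, Robotics in day 2) or day 4 (e.g. Databases -> day 5; Chem -> day 1; Robotics -> day 2; Compilers -> day 4; Systems -> day 1; Logic -> day 2; Algebra -> day 3).

No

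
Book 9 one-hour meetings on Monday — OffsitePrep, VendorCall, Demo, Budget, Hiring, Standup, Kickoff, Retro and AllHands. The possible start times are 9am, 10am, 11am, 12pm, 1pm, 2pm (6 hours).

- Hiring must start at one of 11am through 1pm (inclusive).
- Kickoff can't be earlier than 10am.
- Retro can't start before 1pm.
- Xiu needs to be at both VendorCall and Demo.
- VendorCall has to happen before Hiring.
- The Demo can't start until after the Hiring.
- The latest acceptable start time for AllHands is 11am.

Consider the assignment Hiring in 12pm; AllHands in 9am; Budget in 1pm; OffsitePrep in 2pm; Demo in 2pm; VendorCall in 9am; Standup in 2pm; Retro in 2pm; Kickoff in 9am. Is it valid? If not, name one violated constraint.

Hiring must start at one of 11am through 1pm (inclusive) — holds.
The Demo can't start until after the Hiring — holds.
Retro can't start before 1pm — holds.
Xiu needs to be at both VendorCall and Demo — holds.
VendorCall has to happen before Hiring — holds.
The latest acceptable start time for AllHands is 11am — holds.
Kickoff can't be earlier than 10am — violated.

No. Kickoff can't be earlier than 10am is not satisfied.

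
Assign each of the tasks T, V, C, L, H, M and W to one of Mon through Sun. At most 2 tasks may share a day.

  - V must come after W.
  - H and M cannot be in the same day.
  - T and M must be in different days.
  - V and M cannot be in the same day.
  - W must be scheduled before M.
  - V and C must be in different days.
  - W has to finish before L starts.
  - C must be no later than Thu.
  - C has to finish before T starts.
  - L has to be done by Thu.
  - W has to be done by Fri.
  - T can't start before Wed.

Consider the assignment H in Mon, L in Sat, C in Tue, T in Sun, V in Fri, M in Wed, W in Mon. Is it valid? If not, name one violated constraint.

C must be no later than Thu — holds.
W has to be done by Fri — holds.
W must be scheduled before M — holds.
H and M cannot be in the same day — holds.
V must come after W — holds.
L has to be done by Thu — violated.
T and M must be in different days — holds.
V and C must be in different days — holds.
C has to finish before T starts — holds.
At most 2 tasks may share a day — holds.
W has to finish before L starts — holds.
V and M cannot be in the same day — holds.
T can't start before Wed — holds.

No. L has to be done by Thu is not satisfied.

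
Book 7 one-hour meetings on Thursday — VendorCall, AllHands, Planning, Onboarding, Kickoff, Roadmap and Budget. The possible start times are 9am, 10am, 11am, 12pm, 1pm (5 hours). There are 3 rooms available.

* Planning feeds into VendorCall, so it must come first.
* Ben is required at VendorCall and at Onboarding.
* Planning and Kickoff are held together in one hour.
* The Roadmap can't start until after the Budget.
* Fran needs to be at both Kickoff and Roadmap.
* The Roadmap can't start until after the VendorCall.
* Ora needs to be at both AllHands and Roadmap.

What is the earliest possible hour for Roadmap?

Precedence pushes Roadmap to at least 11am.
Roadmap at 11am is achievable: Onboarding=11am; Kickoff=9am; Roadmap=11am; Planning=9am; AllHands=10am; Budget=9am; VendorCall=10am.

11am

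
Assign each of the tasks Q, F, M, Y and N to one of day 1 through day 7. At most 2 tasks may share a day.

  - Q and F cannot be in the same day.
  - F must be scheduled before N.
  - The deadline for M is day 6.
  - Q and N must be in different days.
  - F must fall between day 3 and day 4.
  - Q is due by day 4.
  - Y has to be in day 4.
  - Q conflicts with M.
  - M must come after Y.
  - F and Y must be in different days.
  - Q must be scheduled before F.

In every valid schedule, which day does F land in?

F's window is day 3–day 4.
Y is fixed at day 4, and F can't share a day with Y.
So F must be day 3.

day 3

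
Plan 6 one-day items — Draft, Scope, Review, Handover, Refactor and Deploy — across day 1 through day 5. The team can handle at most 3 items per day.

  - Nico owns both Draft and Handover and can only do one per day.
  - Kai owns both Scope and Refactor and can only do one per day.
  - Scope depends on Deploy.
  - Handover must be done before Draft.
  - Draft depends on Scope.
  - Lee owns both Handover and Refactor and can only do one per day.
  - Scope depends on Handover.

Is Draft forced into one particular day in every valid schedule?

No

Draft can be day 3 (e.g. Review=day 1, Refactor=day 3, Draft=day 3, Deploy=day 1, Handover=day 1, Scope=day 2) or day 4 (e.g. Handover -> day 1, Deploy -> day 1, Draft -> day 4, Refactor -> day 3, Review -> day 1, Scope -> day 2).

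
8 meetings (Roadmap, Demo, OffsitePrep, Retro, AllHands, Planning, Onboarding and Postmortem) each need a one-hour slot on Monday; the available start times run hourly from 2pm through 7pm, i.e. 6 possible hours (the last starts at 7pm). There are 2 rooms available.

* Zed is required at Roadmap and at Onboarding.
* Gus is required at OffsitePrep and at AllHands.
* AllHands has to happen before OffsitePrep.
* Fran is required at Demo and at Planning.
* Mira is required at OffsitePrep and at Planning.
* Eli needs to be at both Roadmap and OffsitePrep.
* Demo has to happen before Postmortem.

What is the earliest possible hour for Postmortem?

Precedence pushes Postmortem to at least 3pm.
Postmortem at 3pm is achievable: OffsitePrep -> 3pm; AllHands -> 2pm; Roadmap -> 4pm; Postmortem -> 3pm; Planning -> 5pm; Onboarding -> 5pm; Retro -> 4pm; Demo -> 2pm.

3pm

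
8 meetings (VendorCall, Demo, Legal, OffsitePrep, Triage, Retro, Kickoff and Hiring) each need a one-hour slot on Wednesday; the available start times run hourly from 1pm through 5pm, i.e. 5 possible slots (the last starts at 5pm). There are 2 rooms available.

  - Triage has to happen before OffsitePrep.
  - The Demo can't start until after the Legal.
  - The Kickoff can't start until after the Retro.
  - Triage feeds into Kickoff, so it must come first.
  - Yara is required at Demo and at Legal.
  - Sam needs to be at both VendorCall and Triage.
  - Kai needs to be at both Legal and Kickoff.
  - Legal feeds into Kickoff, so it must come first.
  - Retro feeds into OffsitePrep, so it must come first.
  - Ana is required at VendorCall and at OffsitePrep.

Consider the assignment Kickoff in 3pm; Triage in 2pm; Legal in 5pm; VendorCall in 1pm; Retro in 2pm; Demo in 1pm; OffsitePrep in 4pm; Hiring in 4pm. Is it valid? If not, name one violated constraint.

No. The Demo can't start until after the Legal is not satisfied.

Triage feeds into Kickoff, so it must come first — holds.
Ana is required at VendorCall and at OffsitePrep — holds.
The Kickoff can't start until after the Retro — holds.
Kai needs to be at both Legal and Kickoff — holds.
Legal feeds into Kickoff, so it must come first — violated.
Sam needs to be at both VendorCall and Triage — holds.
Triage has to happen before OffsitePrep — holds.
Retro feeds into OffsitePrep, so it must come first — holds.
The Demo can't start until after the Legal — violated.
There are 2 rooms available — holds.
Yara is required at Demo and at Legal — holds.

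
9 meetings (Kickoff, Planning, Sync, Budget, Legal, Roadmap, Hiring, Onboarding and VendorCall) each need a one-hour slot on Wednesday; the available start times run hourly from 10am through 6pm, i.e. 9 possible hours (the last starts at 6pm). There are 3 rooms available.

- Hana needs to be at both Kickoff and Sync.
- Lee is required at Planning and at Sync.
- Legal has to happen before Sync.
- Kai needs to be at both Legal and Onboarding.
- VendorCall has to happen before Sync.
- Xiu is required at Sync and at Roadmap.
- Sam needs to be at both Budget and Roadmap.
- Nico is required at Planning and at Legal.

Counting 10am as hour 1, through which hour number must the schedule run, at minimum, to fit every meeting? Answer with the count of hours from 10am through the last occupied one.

3 hours

The precedence chain requires at least 2 distinct hours.
With at most 3 per hour and 9 meetings, at least 3 hours are needed.
3 works (last occupied hour: 12pm): for example VendorCall in 10am; Sync in 11am; Planning in 12pm; Legal in 10am; Roadmap in 12pm; Onboarding in 12pm; Kickoff in 10am; Budget in 11am; Hiring in 11am.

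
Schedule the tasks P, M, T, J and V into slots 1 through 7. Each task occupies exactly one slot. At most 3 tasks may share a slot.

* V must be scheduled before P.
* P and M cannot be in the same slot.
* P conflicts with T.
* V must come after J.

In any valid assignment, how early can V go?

2

Precedence pushes V to at least 2; downstream work caps V at 6.
V at 2 is achievable: J -> 1, V -> 2, T -> 1, P -> 3, M -> 1.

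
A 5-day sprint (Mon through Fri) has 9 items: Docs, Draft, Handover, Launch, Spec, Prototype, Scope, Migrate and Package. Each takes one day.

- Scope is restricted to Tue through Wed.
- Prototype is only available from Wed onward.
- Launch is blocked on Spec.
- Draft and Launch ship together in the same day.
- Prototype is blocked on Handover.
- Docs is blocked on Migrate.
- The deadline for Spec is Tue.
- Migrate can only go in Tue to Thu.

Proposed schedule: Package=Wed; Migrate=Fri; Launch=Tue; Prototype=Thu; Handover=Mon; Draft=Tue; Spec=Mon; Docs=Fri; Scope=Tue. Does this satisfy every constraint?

Invalid. Migrate can only go in Tue to Thu.

Prototype is blocked on Handover — holds.
Prototype is only available from Wed onward — holds.
Migrate can only go in Tue to Thu — violated.
Draft and Launch ship together in the same day — holds.
The deadline for Spec is Tue — holds.
Docs is blocked on Migrate — violated.
Launch is blocked on Spec — holds.
Scope is restricted to Tue through Wed — holds.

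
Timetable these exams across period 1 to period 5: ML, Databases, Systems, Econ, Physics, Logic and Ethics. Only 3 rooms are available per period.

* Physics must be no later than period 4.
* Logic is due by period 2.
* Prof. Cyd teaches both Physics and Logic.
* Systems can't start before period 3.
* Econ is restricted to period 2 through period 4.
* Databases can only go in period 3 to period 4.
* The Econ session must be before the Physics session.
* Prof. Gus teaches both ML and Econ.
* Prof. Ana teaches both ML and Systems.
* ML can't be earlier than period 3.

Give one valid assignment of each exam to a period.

Physics in period 3; Ethics in period 1; ML in period 3; Econ in period 2; Systems in period 4; Logic in period 1; Databases in period 3

Checking: Econ(period 2) before Physics(period 3); ML(period 3) != Systems(period 4); ML(period 3) != Econ(period 2); Physics(period 3) != Logic(period 1); Econ=period 2 in [period 2,period 4]; Physics=period 3 in [period 1,period 4]; Logic=period 1 in [period 1,period 2]; ML=period 3 in [period 3,period 5]; Databases=period 3 in [period 3,period 4]; Systems=period 4 in [period 3,period 5]; max 3 per period (cap 3).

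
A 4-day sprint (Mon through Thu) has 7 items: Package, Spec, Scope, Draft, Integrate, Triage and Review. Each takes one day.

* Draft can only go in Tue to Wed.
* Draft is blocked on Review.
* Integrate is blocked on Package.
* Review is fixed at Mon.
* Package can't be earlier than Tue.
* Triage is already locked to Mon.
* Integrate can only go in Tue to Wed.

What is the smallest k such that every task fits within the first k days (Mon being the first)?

The precedence chain requires at least 2 distinct days.
Propagating the time windows through the other constraints, Integrate can't land before Wed — that is day 3 counting from Mon — so the schedule must run through at least 3 days.
3 works (last occupied day: Wed): for example Draft -> Tue, Scope -> Mon, Integrate -> Wed, Package -> Tue, Triage -> Mon, Spec -> Mon, Review -> Mon.

3 days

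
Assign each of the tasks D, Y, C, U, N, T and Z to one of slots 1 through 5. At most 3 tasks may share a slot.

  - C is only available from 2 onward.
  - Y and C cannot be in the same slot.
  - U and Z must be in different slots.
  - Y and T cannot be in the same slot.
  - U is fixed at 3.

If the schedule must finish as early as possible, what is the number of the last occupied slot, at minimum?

slot 3

With at most 3 per slot and 7 tasks, at least 3 slots are needed.
U can't be placed before 3, so the schedule must run through at least slot 3.
3 works (last occupied slot: 3): for example U -> 3, T -> 2, D -> 1, N -> 1, Y -> 1, Z -> 2, C -> 2.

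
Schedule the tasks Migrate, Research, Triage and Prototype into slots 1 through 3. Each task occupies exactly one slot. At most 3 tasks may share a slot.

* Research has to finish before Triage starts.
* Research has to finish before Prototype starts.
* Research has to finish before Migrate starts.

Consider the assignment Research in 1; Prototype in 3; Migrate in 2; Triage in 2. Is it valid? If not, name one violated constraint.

Research has to finish before Triage starts — holds.
Research has to finish before Migrate starts — holds.
Research has to finish before Prototype starts — holds.
At most 3 tasks may share a slot — holds.

Yes, all constraints hold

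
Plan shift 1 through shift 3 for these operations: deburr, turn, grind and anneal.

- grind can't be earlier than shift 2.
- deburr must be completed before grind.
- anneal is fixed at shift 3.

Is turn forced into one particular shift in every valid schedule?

No

turn can be shift 1 (e.g. deburr in shift 1; grind in shift 2; anneal in shift 3; turn in shift 1) or shift 2 (e.g. anneal -> shift 3; grind -> shift 2; turn -> shift 2; deburr -> shift 1).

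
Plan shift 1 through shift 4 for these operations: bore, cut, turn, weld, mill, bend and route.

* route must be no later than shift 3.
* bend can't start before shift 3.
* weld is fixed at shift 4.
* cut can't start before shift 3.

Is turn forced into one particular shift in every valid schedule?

No

turn can be shift 1 (e.g. cut -> shift 3, bore -> shift 1, route -> shift 1, turn -> shift 1, bend -> shift 3, mill -> shift 1, weld -> shift 4) or shift 2 (e.g. weld=shift 4; bend=shift 3; route=shift 1; turn=shift 2; cut=shift 3; mill=shift 1; bore=shift 1).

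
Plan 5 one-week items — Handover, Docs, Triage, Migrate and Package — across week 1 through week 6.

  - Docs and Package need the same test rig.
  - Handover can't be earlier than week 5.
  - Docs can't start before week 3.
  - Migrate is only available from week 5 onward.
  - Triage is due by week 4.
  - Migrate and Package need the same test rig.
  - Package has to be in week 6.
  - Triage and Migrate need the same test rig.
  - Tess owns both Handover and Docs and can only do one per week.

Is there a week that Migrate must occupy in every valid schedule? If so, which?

Migrate's window is week 5–week 6.
Package is fixed at week 6, and Migrate can't share a week with Package.
So Migrate must be week 5.

week 5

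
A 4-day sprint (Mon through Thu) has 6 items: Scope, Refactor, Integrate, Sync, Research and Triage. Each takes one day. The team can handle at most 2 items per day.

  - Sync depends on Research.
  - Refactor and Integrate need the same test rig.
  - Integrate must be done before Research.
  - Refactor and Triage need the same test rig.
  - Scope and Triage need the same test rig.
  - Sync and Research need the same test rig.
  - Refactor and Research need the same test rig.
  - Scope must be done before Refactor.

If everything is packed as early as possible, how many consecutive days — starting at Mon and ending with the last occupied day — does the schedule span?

The precedence chain requires at least 3 distinct days.
With at most 2 per day and 6 tasks, at least 3 days are needed.
3 works (last occupied day: Wed): for example Integrate -> Mon, Triage -> Tue, Refactor -> Wed, Research -> Tue, Scope -> Mon, Sync -> Wed.

3 days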